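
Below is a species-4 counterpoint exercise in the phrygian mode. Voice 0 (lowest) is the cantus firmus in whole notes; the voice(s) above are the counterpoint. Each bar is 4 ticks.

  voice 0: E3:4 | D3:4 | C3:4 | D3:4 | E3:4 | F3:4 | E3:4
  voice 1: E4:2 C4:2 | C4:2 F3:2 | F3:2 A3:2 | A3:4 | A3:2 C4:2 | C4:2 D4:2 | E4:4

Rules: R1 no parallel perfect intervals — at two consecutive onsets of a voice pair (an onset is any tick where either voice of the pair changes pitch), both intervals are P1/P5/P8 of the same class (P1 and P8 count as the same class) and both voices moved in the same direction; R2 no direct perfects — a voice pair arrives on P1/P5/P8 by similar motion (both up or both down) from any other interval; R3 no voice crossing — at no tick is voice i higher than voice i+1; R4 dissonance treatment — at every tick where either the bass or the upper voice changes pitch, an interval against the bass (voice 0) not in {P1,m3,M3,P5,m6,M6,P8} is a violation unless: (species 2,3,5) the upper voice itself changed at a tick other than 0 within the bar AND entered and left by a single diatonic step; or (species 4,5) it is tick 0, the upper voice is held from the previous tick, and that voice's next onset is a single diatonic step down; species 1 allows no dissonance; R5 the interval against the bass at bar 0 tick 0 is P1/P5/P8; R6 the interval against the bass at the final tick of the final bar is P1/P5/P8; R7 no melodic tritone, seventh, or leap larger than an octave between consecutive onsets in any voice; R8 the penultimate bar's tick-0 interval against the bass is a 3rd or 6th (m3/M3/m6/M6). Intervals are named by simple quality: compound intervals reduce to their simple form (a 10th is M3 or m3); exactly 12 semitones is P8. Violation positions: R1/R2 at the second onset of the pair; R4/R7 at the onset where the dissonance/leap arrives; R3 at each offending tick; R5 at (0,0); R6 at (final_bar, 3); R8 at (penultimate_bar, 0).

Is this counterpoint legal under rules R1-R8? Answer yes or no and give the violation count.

bar 0: v0=E3 v1=E4 (P8)
bar 1: v0=D3 v1=C4 (m7)
bar 2: v0=C3 v1=F3 (P4)
bar 3: v0=D3 v1=A3 (P5)
bar 4: v0=E3 v1=A3 (P4)
bar 5: v0=F3 v1=C4 (P5)
bar 6: v0=E3 v1=E4 (P8)
  R4 @ bar1.0: D3/C4 m7 untreated
  R4 @ bar2.0: C3/F3 P4 untreated
  R4 @ bar4.0: E3/A3 P4 untreated
  R8 @ bar5.0: penult P5 not 3rd/6th

No (4 violations)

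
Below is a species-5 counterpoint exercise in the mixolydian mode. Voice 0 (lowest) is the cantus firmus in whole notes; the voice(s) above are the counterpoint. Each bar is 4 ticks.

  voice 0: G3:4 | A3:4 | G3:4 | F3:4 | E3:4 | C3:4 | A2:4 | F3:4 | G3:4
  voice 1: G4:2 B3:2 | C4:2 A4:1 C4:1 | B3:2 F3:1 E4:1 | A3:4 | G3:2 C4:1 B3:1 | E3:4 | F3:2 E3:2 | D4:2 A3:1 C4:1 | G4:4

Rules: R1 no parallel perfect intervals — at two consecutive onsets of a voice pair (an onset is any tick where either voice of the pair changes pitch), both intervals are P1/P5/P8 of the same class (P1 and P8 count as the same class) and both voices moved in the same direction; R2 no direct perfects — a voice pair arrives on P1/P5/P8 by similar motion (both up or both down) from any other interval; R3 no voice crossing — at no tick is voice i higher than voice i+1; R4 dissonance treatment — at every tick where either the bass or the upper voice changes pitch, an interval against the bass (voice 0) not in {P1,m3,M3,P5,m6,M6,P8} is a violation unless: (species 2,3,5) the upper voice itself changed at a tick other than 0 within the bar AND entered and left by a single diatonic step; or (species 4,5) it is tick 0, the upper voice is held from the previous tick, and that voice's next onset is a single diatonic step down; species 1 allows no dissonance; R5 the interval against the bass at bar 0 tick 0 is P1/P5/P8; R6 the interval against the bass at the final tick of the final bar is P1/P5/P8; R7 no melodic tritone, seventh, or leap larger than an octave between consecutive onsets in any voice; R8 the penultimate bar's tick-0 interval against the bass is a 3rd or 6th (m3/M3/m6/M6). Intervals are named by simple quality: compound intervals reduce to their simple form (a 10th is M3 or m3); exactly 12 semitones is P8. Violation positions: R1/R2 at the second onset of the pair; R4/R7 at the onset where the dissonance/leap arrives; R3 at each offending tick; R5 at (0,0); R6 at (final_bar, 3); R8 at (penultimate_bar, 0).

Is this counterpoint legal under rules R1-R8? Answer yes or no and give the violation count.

No (6 violations)

bar 0: v0=G3 v1=G4 (P8)
bar 1: v0=A3 v1=C4 (m3)
bar 2: v0=G3 v1=B3 (M3)
bar 3: v0=F3 v1=A3 (M3)
bar 4: v0=E3 v1=G3 (m3)
bar 5: v0=C3 v1=E3 (M3)
bar 6: v0=A2 v1=F3 (m6)
bar 7: v0=F3 v1=D4 (M6)
bar 8: v0=G3 v1=G4 (P8)
  R3 @ bar2.2: G3 above F3
  R4 @ bar2.2: G3/F3 M2 untreated
  R7 @ bar2.2: B3->F3 leap 6st
  R7 @ bar2.3: F3->E4 leap 11st
  R7 @ bar7.0: E3->D4 leap 10st
  R2 @ bar8.0: F3/C4 P5 -> G3/G4 P8 similar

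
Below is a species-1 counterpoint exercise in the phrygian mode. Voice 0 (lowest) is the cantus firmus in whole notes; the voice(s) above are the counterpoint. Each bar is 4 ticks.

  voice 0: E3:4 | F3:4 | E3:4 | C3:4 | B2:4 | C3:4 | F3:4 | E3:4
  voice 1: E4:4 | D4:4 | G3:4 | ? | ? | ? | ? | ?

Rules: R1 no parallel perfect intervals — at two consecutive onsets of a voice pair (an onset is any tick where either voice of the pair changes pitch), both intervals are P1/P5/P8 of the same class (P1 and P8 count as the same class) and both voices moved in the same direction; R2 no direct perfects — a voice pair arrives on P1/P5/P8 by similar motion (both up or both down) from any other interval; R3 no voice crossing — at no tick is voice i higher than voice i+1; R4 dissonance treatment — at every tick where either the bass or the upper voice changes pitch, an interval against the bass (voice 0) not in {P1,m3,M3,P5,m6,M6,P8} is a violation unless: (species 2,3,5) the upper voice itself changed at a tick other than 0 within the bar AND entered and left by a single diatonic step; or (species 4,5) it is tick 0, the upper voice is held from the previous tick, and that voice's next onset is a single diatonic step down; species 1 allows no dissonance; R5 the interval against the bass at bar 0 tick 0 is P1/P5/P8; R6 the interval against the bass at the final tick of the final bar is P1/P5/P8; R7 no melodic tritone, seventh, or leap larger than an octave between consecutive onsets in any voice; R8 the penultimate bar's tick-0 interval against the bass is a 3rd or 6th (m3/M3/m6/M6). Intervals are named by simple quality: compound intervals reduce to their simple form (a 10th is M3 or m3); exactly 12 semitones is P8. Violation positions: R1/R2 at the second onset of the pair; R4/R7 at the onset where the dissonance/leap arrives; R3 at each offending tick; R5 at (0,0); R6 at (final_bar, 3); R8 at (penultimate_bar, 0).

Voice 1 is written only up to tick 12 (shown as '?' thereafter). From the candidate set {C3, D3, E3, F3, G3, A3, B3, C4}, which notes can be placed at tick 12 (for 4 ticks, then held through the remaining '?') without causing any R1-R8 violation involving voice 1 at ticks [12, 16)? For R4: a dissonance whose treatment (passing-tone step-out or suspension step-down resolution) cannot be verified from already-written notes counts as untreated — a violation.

C3: violates R2
D3: violates R4
E3: legal
F3: violates R4
G3: legal
A3: legal
B3: violates R4
C4: legal

{A3, C4, E3, G3}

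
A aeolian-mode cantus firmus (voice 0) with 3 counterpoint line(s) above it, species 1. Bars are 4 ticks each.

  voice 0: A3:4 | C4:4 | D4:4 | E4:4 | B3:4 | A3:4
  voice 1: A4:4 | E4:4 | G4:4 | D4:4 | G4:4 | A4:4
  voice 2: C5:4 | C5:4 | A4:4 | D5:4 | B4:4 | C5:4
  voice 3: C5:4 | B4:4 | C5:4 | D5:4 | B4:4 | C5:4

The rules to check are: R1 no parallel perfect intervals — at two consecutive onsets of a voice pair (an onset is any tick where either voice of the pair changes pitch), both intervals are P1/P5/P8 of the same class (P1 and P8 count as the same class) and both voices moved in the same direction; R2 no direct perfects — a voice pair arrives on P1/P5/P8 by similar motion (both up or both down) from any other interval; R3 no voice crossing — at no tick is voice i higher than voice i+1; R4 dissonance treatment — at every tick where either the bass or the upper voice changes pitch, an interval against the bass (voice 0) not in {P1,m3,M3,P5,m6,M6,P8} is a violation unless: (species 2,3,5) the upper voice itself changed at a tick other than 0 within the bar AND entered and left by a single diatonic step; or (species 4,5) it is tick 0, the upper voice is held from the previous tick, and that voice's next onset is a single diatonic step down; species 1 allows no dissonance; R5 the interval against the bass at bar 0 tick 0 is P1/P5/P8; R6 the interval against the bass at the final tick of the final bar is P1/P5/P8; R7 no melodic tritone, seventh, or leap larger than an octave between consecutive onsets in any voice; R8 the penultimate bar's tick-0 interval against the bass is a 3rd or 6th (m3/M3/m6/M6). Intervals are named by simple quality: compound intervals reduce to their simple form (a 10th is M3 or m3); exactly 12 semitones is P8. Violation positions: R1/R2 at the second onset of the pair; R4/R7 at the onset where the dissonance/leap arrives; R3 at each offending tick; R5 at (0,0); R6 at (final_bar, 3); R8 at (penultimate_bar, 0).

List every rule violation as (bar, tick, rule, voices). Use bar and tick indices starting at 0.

(0, 0, R5, (0, 2))
(0, 0, R5, (0, 3))
(1, 0, R2, (1, 3))
(1, 0, R3, (2, 3))
(1, 0, R4, (0, 3))
(1, 1, R3, (2, 3))
(1, 2, R3, (2, 3))
(1, 3, R3, (2, 3))
(2, 0, R4, (0, 1))
(2, 0, R4, (0, 3))
(3, 0, R2, (2, 3))
(3, 0, R3, (0, 1))
(3, 0, R4, (0, 1))
(3, 0, R4, (0, 2))
(3, 0, R4, (0, 3))
(3, 1, R3, (0, 1))
(3, 2, R3, (0, 1))
(3, 3, R3, (0, 1))
(4, 0, R1, (2, 3))
(4, 0, R2, (0, 2))
(4, 0, R2, (0, 3))
(4, 0, R8, (0, 2))
(4, 0, R8, (0, 3))
(5, 0, R1, (2, 3))
(5, 3, R6, (0, 2))
(5, 3, R6, (0, 3))

bar 0: v0=A3 v1=A4 v2=C5 v3=C5 downbeat m3
bar 1: v0=C4 v1=E4 v2=C5 v3=B4 downbeat M7
bar 2: v0=D4 v1=G4 v2=A4 v3=C5 downbeat m7
bar 3: v0=E4 v1=D4 v2=D5 v3=D5 downbeat m7
bar 4: v0=B3 v1=G4 v2=B4 v3=B4 downbeat P8
bar 5: v0=A3 v1=A4 v2=C5 v3=C5 downbeat m3
  -> R5 @ bar 0 tick 0 v(0, 2): opens on m3
  -> R5 @ bar 0 tick 0 v(0, 3): opens on m3
  -> R2 @ bar 1 tick 0 v(1, 3): A4/C5 m3 -> E4/B4 P5 similar
  -> R3 @ bar 1 tick 0 v(2, 3): C5 above B4
  -> R4 @ bar 1 tick 0 v(0, 3): C4/B4 M7 untreated
  -> R3 @ bar 1 tick 1 v(2, 3): C5 above B4
  -> R3 @ bar 1 tick 2 v(2, 3): C5 above B4
  -> R3 @ bar 1 tick 3 v(2, 3): C5 above B4
  -> R4 @ bar 2 tick 0 v(0, 1): D4/G4 P4 untreated
  -> R4 @ bar 2 tick 0 v(0, 3): D4/C5 m7 untreated
  -> R2 @ bar 3 tick 0 v(2, 3): A4/C5 m3 -> D5/D5 P1 similar
  -> R3 @ bar 3 tick 0 v(0, 1): E4 above D4
  -> R4 @ bar 3 tick 0 v(0, 1): E4/D4 M2 untreated
  -> R4 @ bar 3 tick 0 v(0, 2): E4/D5 m7 untreated
  -> R4 @ bar 3 tick 0 v(0, 3): E4/D5 m7 untreated
  -> R3 @ bar 3 tick 1 v(0, 1): E4 above D4
  -> R3 @ bar 3 tick 2 v(0, 1): E4 above D4
  -> R3 @ bar 3 tick 3 v(0, 1): E4 above D4
  -> R1 @ bar 4 tick 0 v(2, 3): D5/D5 P1 -> B4/B4 P1 similar
  -> R2 @ bar 4 tick 0 v(0, 2): E4/D5 m7 -> B3/B4 P8 similar
  -> R2 @ bar 4 tick 0 v(0, 3): E4/D5 m7 -> B3/B4 P8 similar
  -> R8 @ bar 4 tick 0 v(0, 2): penult P8 not 3rd/6th
  -> R8 @ bar 4 tick 0 v(0, 3): penult P8 not 3rd/6th
  -> R1 @ bar 5 tick 0 v(2, 3): B4/B4 P1 -> C5/C5 P1 similar
  -> R6 @ bar 5 tick 3 v(0, 2): closes on m3
  -> R6 @ bar 5 tick 3 v(0, 3): closes on m3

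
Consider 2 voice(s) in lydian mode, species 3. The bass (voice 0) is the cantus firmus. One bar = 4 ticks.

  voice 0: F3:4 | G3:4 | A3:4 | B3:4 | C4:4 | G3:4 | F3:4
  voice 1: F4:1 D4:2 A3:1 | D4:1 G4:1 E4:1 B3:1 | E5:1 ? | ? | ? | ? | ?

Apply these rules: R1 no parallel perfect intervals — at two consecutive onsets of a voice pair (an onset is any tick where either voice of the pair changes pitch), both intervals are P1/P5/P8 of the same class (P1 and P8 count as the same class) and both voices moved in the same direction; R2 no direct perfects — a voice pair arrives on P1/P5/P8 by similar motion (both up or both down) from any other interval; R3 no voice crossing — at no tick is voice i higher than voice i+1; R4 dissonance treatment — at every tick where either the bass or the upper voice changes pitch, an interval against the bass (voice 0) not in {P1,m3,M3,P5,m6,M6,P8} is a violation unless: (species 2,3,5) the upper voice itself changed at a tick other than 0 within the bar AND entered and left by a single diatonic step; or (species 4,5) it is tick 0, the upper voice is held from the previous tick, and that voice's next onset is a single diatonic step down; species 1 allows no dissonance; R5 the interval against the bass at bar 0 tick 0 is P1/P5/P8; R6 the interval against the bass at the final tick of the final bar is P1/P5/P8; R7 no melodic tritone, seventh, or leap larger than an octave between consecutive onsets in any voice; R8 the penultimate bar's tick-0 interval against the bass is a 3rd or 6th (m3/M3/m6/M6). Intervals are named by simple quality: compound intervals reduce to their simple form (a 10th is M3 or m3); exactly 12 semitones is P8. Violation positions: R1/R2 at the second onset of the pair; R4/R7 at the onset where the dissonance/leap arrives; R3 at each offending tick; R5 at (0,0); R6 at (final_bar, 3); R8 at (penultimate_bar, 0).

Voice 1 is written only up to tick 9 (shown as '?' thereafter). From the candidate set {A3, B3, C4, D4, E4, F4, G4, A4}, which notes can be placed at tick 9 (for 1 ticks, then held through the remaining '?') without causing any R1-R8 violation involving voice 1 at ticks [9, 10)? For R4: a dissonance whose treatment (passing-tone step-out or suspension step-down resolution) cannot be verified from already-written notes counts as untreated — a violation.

A3: violates R7
B3: violates R4,R7
C4: violates R7
D4: violates R4,R7
E4: legal
F4: violates R7
G4: violates R4
A4: legal

{A4, E4}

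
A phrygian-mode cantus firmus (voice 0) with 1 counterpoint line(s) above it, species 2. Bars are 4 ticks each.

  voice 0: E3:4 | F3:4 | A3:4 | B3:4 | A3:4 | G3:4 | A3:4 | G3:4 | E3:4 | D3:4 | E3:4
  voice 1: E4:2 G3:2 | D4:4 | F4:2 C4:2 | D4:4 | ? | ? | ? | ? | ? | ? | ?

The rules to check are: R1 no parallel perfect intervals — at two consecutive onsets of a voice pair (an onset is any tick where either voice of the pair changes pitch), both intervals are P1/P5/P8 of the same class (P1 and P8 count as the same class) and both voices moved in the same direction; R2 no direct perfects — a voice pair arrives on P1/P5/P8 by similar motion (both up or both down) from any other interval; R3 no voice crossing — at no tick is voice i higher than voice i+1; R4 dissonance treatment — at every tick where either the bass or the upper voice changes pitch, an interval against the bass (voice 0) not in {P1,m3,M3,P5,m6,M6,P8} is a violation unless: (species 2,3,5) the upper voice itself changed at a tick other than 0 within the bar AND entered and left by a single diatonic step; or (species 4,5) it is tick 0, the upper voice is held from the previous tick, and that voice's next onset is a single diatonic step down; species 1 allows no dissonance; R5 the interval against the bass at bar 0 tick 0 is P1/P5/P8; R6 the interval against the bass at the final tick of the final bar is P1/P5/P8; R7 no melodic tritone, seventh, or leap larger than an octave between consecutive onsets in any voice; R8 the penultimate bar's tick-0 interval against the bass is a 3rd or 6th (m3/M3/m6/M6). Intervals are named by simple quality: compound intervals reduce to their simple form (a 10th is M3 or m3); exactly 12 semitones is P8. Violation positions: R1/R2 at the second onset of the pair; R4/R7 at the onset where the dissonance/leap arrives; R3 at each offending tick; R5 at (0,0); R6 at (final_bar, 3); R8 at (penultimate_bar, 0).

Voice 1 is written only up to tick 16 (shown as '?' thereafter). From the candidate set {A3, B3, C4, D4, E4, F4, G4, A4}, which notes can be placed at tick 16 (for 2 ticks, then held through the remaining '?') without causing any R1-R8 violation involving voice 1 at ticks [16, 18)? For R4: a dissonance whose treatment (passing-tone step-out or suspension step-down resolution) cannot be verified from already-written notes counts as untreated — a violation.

A3: violates R2
B3: violates R4
C4: legal
D4: violates R4
E4: legal
F4: legal
G4: violates R4
A4: legal

{A4, C4, E4, F4}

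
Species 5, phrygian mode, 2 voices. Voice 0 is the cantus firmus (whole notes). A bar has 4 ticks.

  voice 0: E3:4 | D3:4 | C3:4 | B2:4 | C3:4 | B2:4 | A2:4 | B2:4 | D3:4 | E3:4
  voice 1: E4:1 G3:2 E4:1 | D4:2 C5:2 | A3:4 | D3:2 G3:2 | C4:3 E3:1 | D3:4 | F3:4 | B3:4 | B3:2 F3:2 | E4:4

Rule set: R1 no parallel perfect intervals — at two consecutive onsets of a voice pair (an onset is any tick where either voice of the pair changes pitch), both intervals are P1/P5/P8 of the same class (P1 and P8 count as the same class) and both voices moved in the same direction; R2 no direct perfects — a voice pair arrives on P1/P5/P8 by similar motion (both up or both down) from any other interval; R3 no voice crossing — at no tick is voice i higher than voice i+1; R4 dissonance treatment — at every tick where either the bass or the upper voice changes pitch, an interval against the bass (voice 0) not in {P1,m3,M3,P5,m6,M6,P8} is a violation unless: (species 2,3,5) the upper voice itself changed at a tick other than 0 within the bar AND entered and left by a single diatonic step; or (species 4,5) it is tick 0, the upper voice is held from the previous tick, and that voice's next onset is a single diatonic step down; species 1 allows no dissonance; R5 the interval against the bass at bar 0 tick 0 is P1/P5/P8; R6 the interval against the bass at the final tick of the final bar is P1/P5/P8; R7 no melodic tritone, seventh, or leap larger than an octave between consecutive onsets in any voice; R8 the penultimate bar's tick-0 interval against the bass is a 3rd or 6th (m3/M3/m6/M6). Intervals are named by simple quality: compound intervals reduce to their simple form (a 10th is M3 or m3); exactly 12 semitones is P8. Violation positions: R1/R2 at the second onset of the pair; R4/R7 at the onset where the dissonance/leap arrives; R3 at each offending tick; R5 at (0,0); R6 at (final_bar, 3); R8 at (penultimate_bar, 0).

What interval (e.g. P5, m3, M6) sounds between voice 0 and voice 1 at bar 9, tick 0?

voice 0=E3 voice 1=E4 -> P8

P8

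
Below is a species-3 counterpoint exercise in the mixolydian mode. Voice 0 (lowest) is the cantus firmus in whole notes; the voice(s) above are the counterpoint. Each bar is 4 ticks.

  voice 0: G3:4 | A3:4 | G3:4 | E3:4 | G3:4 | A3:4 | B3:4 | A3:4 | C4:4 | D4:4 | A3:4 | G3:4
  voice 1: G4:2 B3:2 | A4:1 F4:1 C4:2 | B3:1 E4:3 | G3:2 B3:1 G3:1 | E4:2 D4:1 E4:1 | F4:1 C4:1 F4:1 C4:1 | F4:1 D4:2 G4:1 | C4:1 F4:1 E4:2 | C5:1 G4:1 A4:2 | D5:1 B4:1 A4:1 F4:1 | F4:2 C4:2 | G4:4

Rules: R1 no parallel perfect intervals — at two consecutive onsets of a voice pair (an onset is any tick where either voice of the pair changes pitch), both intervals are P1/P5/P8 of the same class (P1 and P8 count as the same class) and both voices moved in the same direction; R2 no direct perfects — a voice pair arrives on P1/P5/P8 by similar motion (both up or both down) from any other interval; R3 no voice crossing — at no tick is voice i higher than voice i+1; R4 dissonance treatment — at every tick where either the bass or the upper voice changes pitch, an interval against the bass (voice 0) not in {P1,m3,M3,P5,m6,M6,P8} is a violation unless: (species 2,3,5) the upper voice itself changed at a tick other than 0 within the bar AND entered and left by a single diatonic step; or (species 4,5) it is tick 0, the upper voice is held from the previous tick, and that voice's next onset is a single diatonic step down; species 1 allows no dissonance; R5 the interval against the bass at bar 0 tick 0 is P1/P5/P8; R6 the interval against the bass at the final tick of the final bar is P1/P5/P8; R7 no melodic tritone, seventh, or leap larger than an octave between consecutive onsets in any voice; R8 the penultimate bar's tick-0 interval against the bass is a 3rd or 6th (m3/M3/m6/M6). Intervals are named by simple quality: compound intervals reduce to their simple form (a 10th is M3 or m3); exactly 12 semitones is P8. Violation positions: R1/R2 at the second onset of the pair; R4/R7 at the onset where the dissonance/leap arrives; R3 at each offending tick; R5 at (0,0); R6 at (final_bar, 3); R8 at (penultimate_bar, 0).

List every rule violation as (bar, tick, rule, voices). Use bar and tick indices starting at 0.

bar 0: v0=G3 v1=G4 downbeat P8
bar 1: v0=A3 v1=A4 downbeat P8
bar 2: v0=G3 v1=B3 downbeat M3
bar 3: v0=E3 v1=G3 downbeat m3
bar 4: v0=G3 v1=E4 downbeat M6
bar 5: v0=A3 v1=F4 downbeat m6
bar 6: v0=B3 v1=F4 downbeat TT
bar 7: v0=A3 v1=C4 downbeat m3
bar 8: v0=C4 v1=C5 downbeat P8
bar 9: v0=D4 v1=D5 downbeat P8
bar 10: v0=A3 v1=F4 downbeat m6
bar 11: v0=G3 v1=G4 downbeat P8
  -> R2 @ bar 1 tick 0 v(0, 1): G3/B3 M3 -> A3/A4 P8 similar
  -> R7 @ bar 1 tick 0 v(1,): B3->A4 leap 10st
  -> R4 @ bar 6 tick 0 v(0, 1): B3/F4 TT untreated
  -> R2 @ bar 8 tick 0 v(0, 1): A3/E4 P5 -> C4/C5 P8 similar
  -> R2 @ bar 9 tick 0 v(0, 1): C4/A4 M6 -> D4/D5 P8 similar

(1, 0, R2, (0, 1))
(1, 0, R7, (1,))
(6, 0, R4, (0, 1))
(8, 0, R2, (0, 1))
(9, 0, R2, (0, 1))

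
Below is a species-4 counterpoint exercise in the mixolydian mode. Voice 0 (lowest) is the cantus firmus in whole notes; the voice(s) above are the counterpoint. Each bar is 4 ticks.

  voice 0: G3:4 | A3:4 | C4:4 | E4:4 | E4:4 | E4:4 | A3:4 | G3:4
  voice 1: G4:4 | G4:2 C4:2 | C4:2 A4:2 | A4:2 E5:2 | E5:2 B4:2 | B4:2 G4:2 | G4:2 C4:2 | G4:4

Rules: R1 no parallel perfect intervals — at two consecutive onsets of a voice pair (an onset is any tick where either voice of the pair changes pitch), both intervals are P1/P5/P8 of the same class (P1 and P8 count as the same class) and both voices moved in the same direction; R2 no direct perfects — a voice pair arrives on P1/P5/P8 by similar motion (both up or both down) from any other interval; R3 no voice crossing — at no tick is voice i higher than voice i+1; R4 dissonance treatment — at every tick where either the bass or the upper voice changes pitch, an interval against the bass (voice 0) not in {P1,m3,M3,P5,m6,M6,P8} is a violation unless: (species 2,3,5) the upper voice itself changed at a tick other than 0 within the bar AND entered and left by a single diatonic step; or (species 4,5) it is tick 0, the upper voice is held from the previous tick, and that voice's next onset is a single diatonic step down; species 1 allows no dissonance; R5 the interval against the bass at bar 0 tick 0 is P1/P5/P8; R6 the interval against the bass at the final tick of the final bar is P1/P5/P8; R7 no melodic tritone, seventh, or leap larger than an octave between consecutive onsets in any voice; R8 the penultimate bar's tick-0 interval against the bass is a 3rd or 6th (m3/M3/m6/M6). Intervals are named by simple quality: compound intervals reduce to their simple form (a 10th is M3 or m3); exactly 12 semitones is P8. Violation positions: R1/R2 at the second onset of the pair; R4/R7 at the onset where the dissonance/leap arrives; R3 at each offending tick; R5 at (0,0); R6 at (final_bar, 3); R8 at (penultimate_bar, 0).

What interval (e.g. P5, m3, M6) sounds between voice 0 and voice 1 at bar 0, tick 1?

voice 0=G3 voice 1=G4 -> P8

P8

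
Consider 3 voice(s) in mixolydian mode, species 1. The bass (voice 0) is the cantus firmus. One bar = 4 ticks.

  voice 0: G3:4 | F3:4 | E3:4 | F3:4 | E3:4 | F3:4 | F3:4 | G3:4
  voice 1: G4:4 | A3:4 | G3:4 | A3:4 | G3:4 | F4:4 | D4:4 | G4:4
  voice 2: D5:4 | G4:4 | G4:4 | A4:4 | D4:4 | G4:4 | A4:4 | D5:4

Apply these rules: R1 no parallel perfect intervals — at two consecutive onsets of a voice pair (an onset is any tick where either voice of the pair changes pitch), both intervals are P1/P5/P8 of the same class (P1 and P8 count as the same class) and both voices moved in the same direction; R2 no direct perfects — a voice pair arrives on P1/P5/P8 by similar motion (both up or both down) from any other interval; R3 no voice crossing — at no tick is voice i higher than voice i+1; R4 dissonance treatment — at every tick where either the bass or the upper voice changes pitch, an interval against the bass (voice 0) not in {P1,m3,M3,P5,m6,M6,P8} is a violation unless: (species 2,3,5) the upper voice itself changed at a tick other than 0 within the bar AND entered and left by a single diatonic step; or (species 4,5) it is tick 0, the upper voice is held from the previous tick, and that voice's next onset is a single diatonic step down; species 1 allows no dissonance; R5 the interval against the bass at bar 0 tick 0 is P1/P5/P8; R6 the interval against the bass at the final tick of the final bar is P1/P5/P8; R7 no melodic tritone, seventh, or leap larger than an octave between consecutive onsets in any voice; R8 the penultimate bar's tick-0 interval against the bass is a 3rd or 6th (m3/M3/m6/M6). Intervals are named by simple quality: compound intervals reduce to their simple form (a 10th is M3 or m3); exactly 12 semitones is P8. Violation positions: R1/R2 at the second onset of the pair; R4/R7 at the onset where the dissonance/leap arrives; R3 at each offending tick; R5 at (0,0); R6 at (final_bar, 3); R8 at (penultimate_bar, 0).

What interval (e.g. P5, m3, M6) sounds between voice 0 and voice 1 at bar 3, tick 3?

M3

voice 0=F3 voice 1=A3 -> M3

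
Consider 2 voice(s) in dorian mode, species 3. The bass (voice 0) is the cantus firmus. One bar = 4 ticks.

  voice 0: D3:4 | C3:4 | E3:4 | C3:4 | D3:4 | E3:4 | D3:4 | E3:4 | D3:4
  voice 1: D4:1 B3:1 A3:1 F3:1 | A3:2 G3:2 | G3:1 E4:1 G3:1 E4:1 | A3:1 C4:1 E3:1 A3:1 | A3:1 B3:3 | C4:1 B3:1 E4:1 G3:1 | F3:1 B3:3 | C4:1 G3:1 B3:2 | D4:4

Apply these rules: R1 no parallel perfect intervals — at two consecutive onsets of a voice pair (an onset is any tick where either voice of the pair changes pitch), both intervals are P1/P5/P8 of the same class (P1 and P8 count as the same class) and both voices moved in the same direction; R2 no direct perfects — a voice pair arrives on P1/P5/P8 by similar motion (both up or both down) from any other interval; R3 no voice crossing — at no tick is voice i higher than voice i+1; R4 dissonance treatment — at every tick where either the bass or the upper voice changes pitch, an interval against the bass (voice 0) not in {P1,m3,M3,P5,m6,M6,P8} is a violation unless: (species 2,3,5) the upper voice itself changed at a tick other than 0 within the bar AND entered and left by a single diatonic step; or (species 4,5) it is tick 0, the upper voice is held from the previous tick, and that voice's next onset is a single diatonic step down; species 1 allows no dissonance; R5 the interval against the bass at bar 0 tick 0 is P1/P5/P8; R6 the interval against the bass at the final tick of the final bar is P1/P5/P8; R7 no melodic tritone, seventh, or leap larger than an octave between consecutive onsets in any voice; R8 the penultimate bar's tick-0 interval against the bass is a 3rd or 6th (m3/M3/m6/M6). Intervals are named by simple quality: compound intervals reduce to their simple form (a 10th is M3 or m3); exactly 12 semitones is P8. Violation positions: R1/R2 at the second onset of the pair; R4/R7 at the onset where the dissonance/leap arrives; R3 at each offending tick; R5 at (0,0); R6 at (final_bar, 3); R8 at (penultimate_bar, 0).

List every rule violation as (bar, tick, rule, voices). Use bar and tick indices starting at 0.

bar 0: v0=D3 v1=D4 downbeat P8
bar 1: v0=C3 v1=A3 downbeat M6
bar 2: v0=E3 v1=G3 downbeat m3
bar 3: v0=C3 v1=A3 downbeat M6
bar 4: v0=D3 v1=A3 downbeat P5
bar 5: v0=E3 v1=C4 downbeat m6
bar 6: v0=D3 v1=F3 downbeat m3
bar 7: v0=E3 v1=C4 downbeat m6
bar 8: v0=D3 v1=D4 downbeat P8
  -> R7 @ bar 6 tick 1 v(1,): F3->B3 leap 6st

(6, 1, R7, (1,))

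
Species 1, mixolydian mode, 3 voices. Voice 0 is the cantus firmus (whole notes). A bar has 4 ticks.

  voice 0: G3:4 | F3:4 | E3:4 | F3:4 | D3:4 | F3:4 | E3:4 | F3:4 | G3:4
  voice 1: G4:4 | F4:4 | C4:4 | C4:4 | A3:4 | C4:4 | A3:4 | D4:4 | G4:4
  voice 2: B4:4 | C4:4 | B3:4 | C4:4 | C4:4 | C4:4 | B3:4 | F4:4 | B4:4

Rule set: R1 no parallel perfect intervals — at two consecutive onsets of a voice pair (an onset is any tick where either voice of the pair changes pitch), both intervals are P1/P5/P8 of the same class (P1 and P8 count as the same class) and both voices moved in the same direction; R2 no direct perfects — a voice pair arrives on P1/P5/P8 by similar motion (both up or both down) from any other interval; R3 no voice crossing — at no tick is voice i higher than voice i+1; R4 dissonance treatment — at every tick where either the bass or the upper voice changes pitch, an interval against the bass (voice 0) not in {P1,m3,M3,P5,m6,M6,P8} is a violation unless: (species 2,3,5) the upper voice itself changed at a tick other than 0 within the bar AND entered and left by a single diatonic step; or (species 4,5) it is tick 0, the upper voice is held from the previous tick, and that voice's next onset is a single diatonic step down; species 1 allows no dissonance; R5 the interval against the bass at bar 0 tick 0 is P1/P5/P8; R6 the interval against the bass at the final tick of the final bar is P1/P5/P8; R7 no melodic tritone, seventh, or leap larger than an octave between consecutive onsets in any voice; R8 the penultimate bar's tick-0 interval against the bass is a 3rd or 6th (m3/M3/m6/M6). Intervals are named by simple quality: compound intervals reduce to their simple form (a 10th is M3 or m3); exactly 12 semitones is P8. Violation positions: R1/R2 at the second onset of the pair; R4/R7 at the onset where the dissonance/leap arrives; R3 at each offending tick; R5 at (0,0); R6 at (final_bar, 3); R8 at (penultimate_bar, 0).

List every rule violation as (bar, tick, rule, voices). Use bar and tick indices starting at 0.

bar 0: v0=G3 v1=G4 v2=B4 downbeat M3
bar 1: v0=F3 v1=F4 v2=C4 downbeat P5
bar 2: v0=E3 v1=C4 v2=B3 downbeat P5
bar 3: v0=F3 v1=C4 v2=C4 downbeat P5
bar 4: v0=D3 v1=A3 v2=C4 downbeat m7
bar 5: v0=F3 v1=C4 v2=C4 downbeat P5
bar 6: v0=E3 v1=A3 v2=B3 downbeat P5
bar 7: v0=F3 v1=D4 v2=F4 downbeat P8
bar 8: v0=G3 v1=G4 v2=B4 downbeat M3
  -> R5 @ bar 0 tick 0 v(0, 2): opens on M3
  -> R1 @ bar 1 tick 0 v(0, 1): G3/G4 P8 -> F3/F4 P8 similar
  -> R2 @ bar 1 tick 0 v(0, 2): G3/B4 M3 -> F3/C4 P5 similar
  -> R3 @ bar 1 tick 0 v(1, 2): F4 above C4
  -> R7 @ bar 1 tick 0 v(2,): B4->C4 leap 11st
  -> R3 @ bar 1 tick 1 v(1, 2): F4 above C4
  -> R3 @ bar 1 tick 2 v(1, 2): F4 above C4
  -> R3 @ bar 1 tick 3 v(1, 2): F4 above C4
  -> R1 @ bar 2 tick 0 v(0, 2): F3/C4 P5 -> E3/B3 P5 similar
  -> R3 @ bar 2 tick 0 v(1, 2): C4 above B3
  -> R3 @ bar 2 tick 1 v(1, 2): C4 above B3
  -> R3 @ bar 2 tick 2 v(1, 2): C4 above B3
  -> R3 @ bar 2 tick 3 v(1, 2): C4 above B3
  -> R1 @ bar 3 tick 0 v(0, 2): E3/B3 P5 -> F3/C4 P5 similar
  -> R1 @ bar 4 tick 0 v(0, 1): F3/C4 P5 -> D3/A3 P5 similar
  -> R4 @ bar 4 tick 0 v(0, 2): D3/C4 m7 untreated
  -> R1 @ bar 5 tick 0 v(0, 1): D3/A3 P5 -> F3/C4 P5 similar
  -> R1 @ bar 6 tick 0 v(0, 2): F3/C4 P5 -> E3/B3 P5 similar
  -> R4 @ bar 6 tick 0 v(0, 1): E3/A3 P4 untreated
  -> R2 @ bar 7 tick 0 v(0, 2): E3/B3 P5 -> F3/F4 P8 similar
  -> R7 @ bar 7 tick 0 v(2,): B3->F4 leap 6st
  -> R8 @ bar 7 tick 0 v(0, 2): penult P8 not 3rd/6th
  -> R2 @ bar 8 tick 0 v(0, 1): F3/D4 M6 -> G3/G4 P8 similar
  -> R7 @ bar 8 tick 0 v(2,): F4->B4 leap 6st
  -> R6 @ bar 8 tick 3 v(0, 2): closes on M3

(0, 0, R5, (0, 2))
(1, 0, R1, (0, 1))
(1, 0, R2, (0, 2))
(1, 0, R3, (1, 2))
(1, 0, R7, (2,))
(1, 1, R3, (1, 2))
(1, 2, R3, (1, 2))
(1, 3, R3, (1, 2))
(2, 0, R1, (0, 2))
(2, 0, R3, (1, 2))
(2, 1, R3, (1, 2))
(2, 2, R3, (1, 2))
(2, 3, R3, (1, 2))
(3, 0, R1, (0, 2))
(4, 0, R1, (0, 1))
(4, 0, R4, (0, 2))
(5, 0, R1, (0, 1))
(6, 0, R1, (0, 2))
(6, 0, R4, (0, 1))
(7, 0, R2, (0, 2))
(7, 0, R7, (2,))
(7, 0, R8, (0, 2))
(8, 0, R2, (0, 1))
(8, 0, R7, (2,))
(8, 3, R6, (0, 2))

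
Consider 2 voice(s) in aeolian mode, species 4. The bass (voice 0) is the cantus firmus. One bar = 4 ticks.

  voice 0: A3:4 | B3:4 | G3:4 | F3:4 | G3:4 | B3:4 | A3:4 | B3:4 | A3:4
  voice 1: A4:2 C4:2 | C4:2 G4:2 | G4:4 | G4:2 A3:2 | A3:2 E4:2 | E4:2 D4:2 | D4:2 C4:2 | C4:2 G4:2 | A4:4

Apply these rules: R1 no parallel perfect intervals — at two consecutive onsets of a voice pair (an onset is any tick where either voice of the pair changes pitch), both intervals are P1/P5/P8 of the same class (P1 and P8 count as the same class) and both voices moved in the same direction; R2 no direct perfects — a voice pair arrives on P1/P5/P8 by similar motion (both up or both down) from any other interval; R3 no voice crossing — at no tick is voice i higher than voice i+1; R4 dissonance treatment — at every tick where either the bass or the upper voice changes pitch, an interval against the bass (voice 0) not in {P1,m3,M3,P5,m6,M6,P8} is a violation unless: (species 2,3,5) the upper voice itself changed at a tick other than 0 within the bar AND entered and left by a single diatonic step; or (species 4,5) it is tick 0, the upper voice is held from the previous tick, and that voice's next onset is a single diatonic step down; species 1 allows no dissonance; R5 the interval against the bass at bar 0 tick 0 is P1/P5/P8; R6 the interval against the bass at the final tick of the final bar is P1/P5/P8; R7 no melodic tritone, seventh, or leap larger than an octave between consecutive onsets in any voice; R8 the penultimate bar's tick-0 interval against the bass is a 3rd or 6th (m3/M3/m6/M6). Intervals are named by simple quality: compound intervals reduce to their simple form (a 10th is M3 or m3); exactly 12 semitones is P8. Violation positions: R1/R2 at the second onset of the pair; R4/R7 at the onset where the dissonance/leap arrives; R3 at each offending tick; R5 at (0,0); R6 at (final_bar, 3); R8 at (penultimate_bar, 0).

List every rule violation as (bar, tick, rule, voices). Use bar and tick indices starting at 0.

(1, 0, R4, (0, 1))
(3, 0, R4, (0, 1))
(3, 2, R7, (1,))
(4, 0, R4, (0, 1))
(7, 0, R4, (0, 1))
(7, 0, R8, (0, 1))

bar 0: v0=A3 v1=A4 downbeat P8
bar 1: v0=B3 v1=C4 downbeat m2
bar 2: v0=G3 v1=G4 downbeat P8
bar 3: v0=F3 v1=G4 downbeat M2
bar 4: v0=G3 v1=A3 downbeat M2
bar 5: v0=B3 v1=E4 downbeat P4
bar 6: v0=A3 v1=D4 downbeat P4
bar 7: v0=B3 v1=C4 downbeat m2
bar 8: v0=A3 v1=A4 downbeat P8
  -> R4 @ bar 1 tick 0 v(0, 1): B3/C4 m2 untreated
  -> R4 @ bar 3 tick 0 v(0, 1): F3/G4 M2 untreated
  -> R7 @ bar 3 tick 2 v(1,): G4->A3 leap 10st
  -> R4 @ bar 4 tick 0 v(0, 1): G3/A3 M2 untreated
  -> R4 @ bar 7 tick 0 v(0, 1): B3/C4 m2 untreated
  -> R8 @ bar 7 tick 0 v(0, 1): penult m2 not 3rd/6th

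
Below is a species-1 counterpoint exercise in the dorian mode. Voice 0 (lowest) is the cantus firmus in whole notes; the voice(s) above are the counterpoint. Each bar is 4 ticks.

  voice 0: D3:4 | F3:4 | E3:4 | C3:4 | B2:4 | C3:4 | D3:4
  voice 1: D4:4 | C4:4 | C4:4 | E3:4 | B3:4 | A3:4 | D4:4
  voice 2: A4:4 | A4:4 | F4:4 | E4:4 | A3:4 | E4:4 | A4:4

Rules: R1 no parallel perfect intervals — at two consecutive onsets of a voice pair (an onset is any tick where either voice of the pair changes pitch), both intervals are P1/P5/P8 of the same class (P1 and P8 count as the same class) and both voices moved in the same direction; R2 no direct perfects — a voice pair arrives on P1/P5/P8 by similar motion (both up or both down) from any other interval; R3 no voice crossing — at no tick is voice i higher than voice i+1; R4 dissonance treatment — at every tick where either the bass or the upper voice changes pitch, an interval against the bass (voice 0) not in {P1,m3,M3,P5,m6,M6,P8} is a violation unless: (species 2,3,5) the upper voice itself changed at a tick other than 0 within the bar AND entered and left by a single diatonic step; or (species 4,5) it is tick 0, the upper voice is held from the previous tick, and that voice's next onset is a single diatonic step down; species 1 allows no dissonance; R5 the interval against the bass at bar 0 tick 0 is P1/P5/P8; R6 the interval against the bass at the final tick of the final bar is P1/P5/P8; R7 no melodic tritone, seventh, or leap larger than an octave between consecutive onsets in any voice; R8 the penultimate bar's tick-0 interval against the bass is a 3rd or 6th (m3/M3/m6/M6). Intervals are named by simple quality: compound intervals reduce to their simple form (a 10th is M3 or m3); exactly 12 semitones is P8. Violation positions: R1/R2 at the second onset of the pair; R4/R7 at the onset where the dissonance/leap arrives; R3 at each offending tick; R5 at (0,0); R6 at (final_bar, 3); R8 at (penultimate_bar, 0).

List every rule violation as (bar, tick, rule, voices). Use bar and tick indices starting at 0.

(2, 0, R4, (0, 2))
(3, 0, R2, (1, 2))
(4, 0, R3, (1, 2))
(4, 0, R4, (0, 2))
(4, 1, R3, (1, 2))
(4, 2, R3, (1, 2))
(4, 3, R3, (1, 2))
(6, 0, R1, (1, 2))
(6, 0, R2, (0, 1))
(6, 0, R2, (0, 2))

bar 0: v0=D3 v1=D4 v2=A4 downbeat P5
bar 1: v0=F3 v1=C4 v2=A4 downbeat M3
bar 2: v0=E3 v1=C4 v2=F4 downbeat m2
bar 3: v0=C3 v1=E3 v2=E4 downbeat M3
bar 4: v0=B2 v1=B3 v2=A3 downbeat m7
bar 5: v0=C3 v1=A3 v2=E4 downbeat M3
bar 6: v0=D3 v1=D4 v2=A4 downbeat P5
  -> R4 @ bar 2 tick 0 v(0, 2): E3/F4 m2 untreated
  -> R2 @ bar 3 tick 0 v(1, 2): C4/F4 P4 -> E3/E4 P8 similar
  -> R3 @ bar 4 tick 0 v(1, 2): B3 above A3
  -> R4 @ bar 4 tick 0 v(0, 2): B2/A3 m7 untreated
  -> R3 @ bar 4 tick 1 v(1, 2): B3 above A3
  -> R3 @ bar 4 tick 2 v(1, 2): B3 above A3
  -> R3 @ bar 4 tick 3 v(1, 2): B3 above A3
  -> R1 @ bar 6 tick 0 v(1, 2): A3/E4 P5 -> D4/A4 P5 similar
  -> R2 @ bar 6 tick 0 v(0, 1): C3/A3 M6 -> D3/D4 P8 similar
  -> R2 @ bar 6 tick 0 v(0, 2): C3/E4 M3 -> D3/A4 P5 similar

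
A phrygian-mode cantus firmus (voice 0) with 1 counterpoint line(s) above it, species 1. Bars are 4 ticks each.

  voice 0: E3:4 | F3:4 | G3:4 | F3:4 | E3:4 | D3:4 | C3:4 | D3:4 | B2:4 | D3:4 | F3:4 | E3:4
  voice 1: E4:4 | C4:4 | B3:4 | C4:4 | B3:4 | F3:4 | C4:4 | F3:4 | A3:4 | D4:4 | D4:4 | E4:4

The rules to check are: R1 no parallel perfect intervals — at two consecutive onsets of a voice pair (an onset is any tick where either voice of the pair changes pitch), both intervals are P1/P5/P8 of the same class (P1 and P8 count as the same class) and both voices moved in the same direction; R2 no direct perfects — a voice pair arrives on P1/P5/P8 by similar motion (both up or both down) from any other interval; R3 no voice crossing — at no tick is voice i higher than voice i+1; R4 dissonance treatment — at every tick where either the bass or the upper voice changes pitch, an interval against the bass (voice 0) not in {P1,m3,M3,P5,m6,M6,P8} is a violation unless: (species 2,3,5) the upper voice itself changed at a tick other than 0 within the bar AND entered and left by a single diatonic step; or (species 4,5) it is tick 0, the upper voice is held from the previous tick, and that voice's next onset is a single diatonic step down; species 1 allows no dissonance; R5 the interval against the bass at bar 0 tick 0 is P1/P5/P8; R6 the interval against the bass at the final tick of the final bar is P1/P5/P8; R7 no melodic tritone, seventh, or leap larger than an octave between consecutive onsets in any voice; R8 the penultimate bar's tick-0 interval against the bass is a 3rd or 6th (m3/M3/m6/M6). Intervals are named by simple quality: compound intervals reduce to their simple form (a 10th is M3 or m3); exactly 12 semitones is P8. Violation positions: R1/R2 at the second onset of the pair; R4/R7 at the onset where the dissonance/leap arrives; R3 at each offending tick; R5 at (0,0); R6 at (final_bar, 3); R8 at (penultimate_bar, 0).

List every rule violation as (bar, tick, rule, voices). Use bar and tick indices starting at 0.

bar 0: v0=E3 v1=E4 downbeat P8
bar 1: v0=F3 v1=C4 downbeat P5
bar 2: v0=G3 v1=B3 downbeat M3
bar 3: v0=F3 v1=C4 downbeat P5
bar 4: v0=E3 v1=B3 downbeat P5
bar 5: v0=D3 v1=F3 downbeat m3
bar 6: v0=C3 v1=C4 downbeat P8
bar 7: v0=D3 v1=F3 downbeat m3
bar 8: v0=B2 v1=A3 downbeat m7
bar 9: v0=D3 v1=D4 downbeat P8
bar 10: v0=F3 v1=D4 downbeat M6
bar 11: v0=E3 v1=E4 downbeat P8
  -> R1 @ bar 4 tick 0 v(0, 1): F3/C4 P5 -> E3/B3 P5 similar
  -> R7 @ bar 5 tick 0 v(1,): B3->F3 leap 6st
  -> R4 @ bar 8 tick 0 v(0, 1): B2/A3 m7 untreated
  -> R2 @ bar 9 tick 0 v(0, 1): B2/A3 m7 -> D3/D4 P8 similar

(4, 0, R1, (0, 1))
(5, 0, R7, (1,))
(8, 0, R4, (0, 1))
(9, 0, R2, (0, 1))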